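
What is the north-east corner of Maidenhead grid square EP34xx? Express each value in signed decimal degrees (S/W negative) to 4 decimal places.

65.0000, -92.0000

Field E=4, P=15: +4·20° lon, +15·10° lat → SW at lon -100°, lat 60°.
Square 3, 4: +3·2° lon, +4·1° lat → SW at lon -94°, lat 64°.
Subsquare x=23, x=23: +23·0.0833333° lon, +23·0.0416667° lat → SW at lon -92.0833°, lat 64.9583°.
Cell spans 0.0833333° lon × 0.0416667° lat. NE corner is SW corner plus one full cell.
latitude 65.0000, longitude -92.0000.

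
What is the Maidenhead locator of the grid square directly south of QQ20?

Latitude square 0; −1 → -1, wraps to 9, carry into field.
Latitude field Q = 16; −1 → 15 = P.
The longitude characters are unchanged.

QP29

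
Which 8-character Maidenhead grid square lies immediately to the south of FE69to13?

FE69to12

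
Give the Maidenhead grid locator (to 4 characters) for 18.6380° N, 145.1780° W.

BK78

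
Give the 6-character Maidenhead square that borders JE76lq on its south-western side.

JE76kp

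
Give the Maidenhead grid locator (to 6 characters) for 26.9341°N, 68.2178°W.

FL56vw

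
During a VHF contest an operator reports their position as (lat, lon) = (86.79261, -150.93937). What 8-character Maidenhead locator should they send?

BR46mt70

Offset from 180°W / 90°S: lon 29.06063°, lat 176.79261°.
Field: 29.06063/20 → 1 → B, 176.79261/10 → 17 → R; chars BR.
Square: 9.06063/2 → 4, 6.79261/1 → 6; chars 46.
Subsquare: 1.06063/0.0833333 → 12 → m, 0.79261/0.0416667 → 19 → t; chars mt.
Extended square: 0.06063/0.00833333 → 7, 0.00094/0.00416667 → 0; chars 70.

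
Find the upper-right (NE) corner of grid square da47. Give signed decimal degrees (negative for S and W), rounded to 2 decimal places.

-82.00, -110.00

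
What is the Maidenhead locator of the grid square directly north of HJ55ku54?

Latitude extended square 4; +1 → 5.
The longitude characters are unchanged.

HJ55ku55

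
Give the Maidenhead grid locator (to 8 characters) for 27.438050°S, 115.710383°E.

OG72un54

Offset from 180°W / 90°S: lon 295.71038°, lat 62.56195°.
Field (20°×10°, letters A–R): lon ⌊295.71038/20⌋ = 14 → O; lat ⌊62.56195/10⌋ = 6 → G.
Square (2°×1°, digits 0–9): lon ⌊15.71038/2⌋ = 7; lat ⌊2.56195/1⌋ = 2.
Subsquare (5′×2.5′, letters a–x): lon ⌊1.71038/0.0833333⌋ = 20 → u; lat ⌊0.56195/0.0416667⌋ = 13 → n.
Extended square (30″×15″, digits 0–9): lon ⌊0.04372/0.00833333⌋ = 5; lat ⌊0.02028/0.00416667⌋ = 4.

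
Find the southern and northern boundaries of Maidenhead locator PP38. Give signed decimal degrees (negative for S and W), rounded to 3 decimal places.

68.000, 69.000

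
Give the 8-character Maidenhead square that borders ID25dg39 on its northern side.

ID25dh30

Latitude extended square 9; +1 → 10, wraps to 0, carry into subsquare.
Latitude subsquare g = 6; +1 → 7 = h.
The longitude characters are unchanged.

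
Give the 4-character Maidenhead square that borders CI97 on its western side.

Longitude square 9; −1 → 8.
The latitude characters are unchanged.

CI87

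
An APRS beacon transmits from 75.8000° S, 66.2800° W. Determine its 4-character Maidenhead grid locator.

FB64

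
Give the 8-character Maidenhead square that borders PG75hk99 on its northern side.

Latitude extended square 9; +1 → 10, wraps to 0, carry into subsquare.
Latitude subsquare k = 10; +1 → 11 = l.
The longitude characters are unchanged.

PG75hl90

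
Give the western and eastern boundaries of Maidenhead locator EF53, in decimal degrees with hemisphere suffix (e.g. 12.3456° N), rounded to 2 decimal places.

Field E=4, F=5: +4·20° lon, +5·10° lat → SW at lon -100°, lat -40°.
Square 5, 3: +5·2° lon, +3·1° lat → SW at lon -90°, lat -37°.
Cell spans 2° lon × 1° lat.
west 90.00° W, east 88.00° W.

90.00° W, 88.00° W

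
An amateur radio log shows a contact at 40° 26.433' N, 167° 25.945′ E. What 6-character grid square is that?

Shift to the Maidenhead origin (180°W, 90°S): lon 347.4324, lat 130.4406.
Field (20°×10°, letters A–R): 347.4324/20 → 17 → R, 130.4406/10 → 13 → N; chars RN.
Square (2°×1°, digits 0–9): 7.4324/2 → 3, 0.4406/1 → 0; chars 30.
Subsquare (5′×2.5′, letters a–x): 1.4324/0.0833333 → 17 → r, 0.4406/0.0416667 → 10 → k; chars rk.

RN30rk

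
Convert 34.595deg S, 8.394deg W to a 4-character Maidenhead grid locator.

IF55

Shift to the Maidenhead origin (180°W, 90°S): lon 171.61, lat 55.41.
Field: 171.61/20 → 8 → I, 55.41/10 → 5 → F; chars IF.
Square: 11.61/2 → 5, 5.41/1 → 5; chars 55.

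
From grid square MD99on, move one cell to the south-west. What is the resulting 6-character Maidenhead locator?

MD99nm

Longitude subsquare o = 14; −1 → 13 = n.
Latitude subsquare n = 13; −1 → 12 = m.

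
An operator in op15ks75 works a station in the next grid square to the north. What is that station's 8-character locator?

Latitude extended square 5; +1 → 6.
The longitude characters are unchanged.

OP15ks76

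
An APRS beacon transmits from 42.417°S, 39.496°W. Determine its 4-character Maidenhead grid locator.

HE07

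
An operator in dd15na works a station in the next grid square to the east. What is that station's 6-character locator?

DD15oa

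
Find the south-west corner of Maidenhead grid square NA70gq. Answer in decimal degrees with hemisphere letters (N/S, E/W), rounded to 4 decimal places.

Field N=13, A=0: +13·20° lon, +0·10° lat → SW at lon 80°, lat -90°.
Square 7, 0: +7·2° lon, +0·1° lat → SW at lon 94°, lat -90°.
Subsquare g=6, q=16: +6·0.0833333° lon, +16·0.0416667° lat → SW at lon 94.5°, lat -89.3333°.
latitude 89.3333° S, longitude 94.5000° E.

89.3333° S, 94.5000° E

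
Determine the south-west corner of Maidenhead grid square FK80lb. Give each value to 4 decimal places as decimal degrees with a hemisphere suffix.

Field F=5, K=10: +5·20° lon, +10·10° lat → SW at lon -80°, lat 10°.
Square 8, 0: +8·2° lon, +0·1° lat → SW at lon -64°, lat 10°.
Subsquare l=11, b=1: +11·0.0833333° lon, +1·0.0416667° lat → SW at lon -63.0833°, lat 10.0417°.
latitude 10.0417° N, longitude 63.0833° W.

10.0417° N, 63.0833° W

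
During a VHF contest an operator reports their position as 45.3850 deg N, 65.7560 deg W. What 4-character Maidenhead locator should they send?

Offset from 180°W / 90°S: lon 114.24°, lat 135.38°.
Field (20°×10°, letters A–R): lon ⌊114.24/20⌋ = 5 → F; lat ⌊135.38/10⌋ = 13 → N.
Square (2°×1°, digits 0–9): lon ⌊14.24/2⌋ = 7; lat ⌊5.38/1⌋ = 5.

FN75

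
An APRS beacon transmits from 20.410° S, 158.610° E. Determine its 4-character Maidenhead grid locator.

QG99

Offset from 180°W / 90°S: lon 338.61°, lat 69.59°.
Field (20°×10°, letters A–R): lon ⌊338.61/20⌋ = 16 → Q; lat ⌊69.59/10⌋ = 6 → G.
Square (2°×1°, digits 0–9): lon ⌊18.61/2⌋ = 9; lat ⌊9.59/1⌋ = 9.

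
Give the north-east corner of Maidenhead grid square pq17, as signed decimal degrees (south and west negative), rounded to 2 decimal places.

Field P=15, Q=16: +15·20° lon, +16·10° lat → SW at lon 120°, lat 70°.
Square 1, 7: +1·2° lon, +7·1° lat → SW at lon 122°, lat 77°.
Cell spans 2° lon × 1° lat. NE corner is SW corner plus one full cell.
latitude 78.00, longitude 124.00.

78.00, 124.00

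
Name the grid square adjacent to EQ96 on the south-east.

FQ05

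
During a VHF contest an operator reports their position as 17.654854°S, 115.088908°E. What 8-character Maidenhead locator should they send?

OH72ni02

Shift to the Maidenhead origin (180°W, 90°S): lon 295.08891, lat 72.34515.
Field: lon ⌊295.08891/20⌋ = 14 → O; lat ⌊72.34515/10⌋ = 7 → H.
Square: lon ⌊15.08891/2⌋ = 7; lat ⌊2.34515/1⌋ = 2.
Subsquare: lon ⌊1.08891/0.0833333⌋ = 13 → n; lat ⌊0.34515/0.0416667⌋ = 8 → i.
Extended square: lon ⌊0.00557/0.00833333⌋ = 0; lat ⌊0.01181/0.00416667⌋ = 2.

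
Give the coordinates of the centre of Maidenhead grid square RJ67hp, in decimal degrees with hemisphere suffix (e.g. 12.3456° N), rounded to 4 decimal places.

7.6458° N, 172.6250° E

Field R=17, J=9: +17·20° lon, +9·10° lat → SW at lon 160°, lat 0°.
Square 6, 7: +6·2° lon, +7·1° lat → SW at lon 172°, lat 7°.
Subsquare h=7, p=15: +7·0.0833333° lon, +15·0.0416667° lat → SW at lon 172.583°, lat 7.625°.
Cell spans 0.0833333° lon × 0.0416667° lat. Centre is SW corner plus half of each.
latitude 7.6458° N, longitude 172.6250° E.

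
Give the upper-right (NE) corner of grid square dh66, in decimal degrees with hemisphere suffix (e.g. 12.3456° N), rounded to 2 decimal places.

13.00° S, 106.00° W

Field D=3, H=7: +3·20° lon, +7·10° lat → SW at lon -120°, lat -20°.
Square 6, 6: +6·2° lon, +6·1° lat → SW at lon -108°, lat -14°.
Cell spans 2° lon × 1° lat. NE corner is SW corner plus one full cell.
latitude 13.00° S, longitude 106.00° W.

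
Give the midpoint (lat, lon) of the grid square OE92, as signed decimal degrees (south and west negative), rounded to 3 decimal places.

Field O=14, E=4: +14·20° lon, +4·10° lat → SW at lon 100°, lat -50°.
Square 9, 2: +9·2° lon, +2·1° lat → SW at lon 118°, lat -48°.
Cell spans 2° lon × 1° lat. Centre is SW corner plus half of each.
latitude -47.500, longitude 119.000.

-47.500, 119.000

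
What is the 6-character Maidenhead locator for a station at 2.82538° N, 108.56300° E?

OJ42gt

Offset from 180°W / 90°S: lon 288.5630°, lat 92.8254°.
Field (20°×10°, letters A–R): 288.5630/20 → 14 → O, 92.8254/10 → 9 → J; chars OJ.
Square (2°×1°, digits 0–9): 8.5630/2 → 4, 2.8254/1 → 2; chars 42.
Subsquare (5′×2.5′, letters a–x): 0.5630/0.0833333 → 6 → g, 0.8254/0.0416667 → 19 → t; chars gt.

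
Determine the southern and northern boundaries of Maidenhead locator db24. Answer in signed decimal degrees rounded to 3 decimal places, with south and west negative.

-76.000, -75.000

Field D=3, B=1: +3·20° lon, +1·10° lat → SW at lon -120°, lat -80°.
Square 2, 4: +2·2° lon, +4·1° lat → SW at lon -116°, lat -76°.
Cell spans 2° lon × 1° lat.
south -76.000, north -75.000.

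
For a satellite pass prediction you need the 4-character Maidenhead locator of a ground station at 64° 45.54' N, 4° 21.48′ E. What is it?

JP24

Offset from 180°W / 90°S: lon 184.36°, lat 154.76°.
Field (20°×10°, letters A–R): lon ⌊184.36/20⌋ = 9 → J; lat ⌊154.76/10⌋ = 15 → P.
Square (2°×1°, digits 0–9): lon ⌊4.36/2⌋ = 2; lat ⌊4.76/1⌋ = 4.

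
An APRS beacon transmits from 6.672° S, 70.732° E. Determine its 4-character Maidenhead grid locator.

MI53

Add 180° to longitude and 90° to latitude: 250.73, 83.33.
Field: 250.73/20 → 12 → M, 83.33/10 → 8 → I; chars MI.
Square: 10.73/2 → 5, 3.33/1 → 3; chars 53.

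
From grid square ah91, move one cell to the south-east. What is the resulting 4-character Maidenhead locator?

BH00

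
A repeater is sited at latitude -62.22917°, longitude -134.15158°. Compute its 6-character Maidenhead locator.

CC27ws

Shift to the Maidenhead origin (180°W, 90°S): lon 45.8484, lat 27.7708.
Field: lon ⌊45.8484/20⌋ = 2 → C; lat ⌊27.7708/10⌋ = 2 → C.
Square: lon ⌊5.8484/2⌋ = 2; lat ⌊7.7708/1⌋ = 7.
Subsquare: lon ⌊1.8484/0.0833333⌋ = 22 → w; lat ⌊0.7708/0.0416667⌋ = 18 → s.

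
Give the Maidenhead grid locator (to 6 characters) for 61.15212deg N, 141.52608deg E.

QP01sd

Shift to the Maidenhead origin (180°W, 90°S): lon 321.5261, lat 151.1521.
Field: 321.5261/20 → 16 → Q, 151.1521/10 → 15 → P; chars QP.
Square: 1.5261/2 → 0, 1.1521/1 → 1; chars 01.
Subsquare: 1.5261/0.0833333 → 18 → s, 0.1521/0.0416667 → 3 → d; chars sd.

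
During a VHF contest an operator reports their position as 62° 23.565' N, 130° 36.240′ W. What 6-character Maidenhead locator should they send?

CP42qj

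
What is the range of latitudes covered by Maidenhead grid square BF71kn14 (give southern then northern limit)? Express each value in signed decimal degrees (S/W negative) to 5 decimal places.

Field B=1, F=5: +1·20° lon, +5·10° lat → SW at lon -160°, lat -40°.
Square 7, 1: +7·2° lon, +1·1° lat → SW at lon -146°, lat -39°.
Subsquare k=10, n=13: +10·0.0833333° lon, +13·0.0416667° lat → SW at lon -145.167°, lat -38.4583°.
Extended square 1, 4: +1·0.00833333° lon, +4·0.00416667° lat → SW at lon -145.158°, lat -38.4417°.
Cell spans 0.00833333° lon × 0.00416667° lat.
south -38.44167, north -38.43750.

-38.44167, -38.43750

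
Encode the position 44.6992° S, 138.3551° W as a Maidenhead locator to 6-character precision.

Add 180° to longitude and 90° to latitude: 41.6449, 45.3008.
Field: lon ⌊41.6449/20⌋ = 2 → C; lat ⌊45.3008/10⌋ = 4 → E.
Square: lon ⌊1.6449/2⌋ = 0; lat ⌊5.3008/1⌋ = 5.
Subsquare: lon ⌊1.6449/0.0833333⌋ = 19 → t; lat ⌊0.3008/0.0416667⌋ = 7 → h.

CE05th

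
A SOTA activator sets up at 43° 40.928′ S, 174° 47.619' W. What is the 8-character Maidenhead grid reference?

AE26oh46

Shift to the Maidenhead origin (180°W, 90°S): lon 5.20635, lat 46.31787.
Field: 5.20635/20 → 0 → A, 46.31787/10 → 4 → E; chars AE.
Square: 5.20635/2 → 2, 6.31787/1 → 6; chars 26.
Subsquare: 1.20635/0.0833333 → 14 → o, 0.31787/0.0416667 → 7 → h; chars oh.
Extended square: 0.03968/0.00833333 → 4, 0.02620/0.00416667 → 6; chars 46.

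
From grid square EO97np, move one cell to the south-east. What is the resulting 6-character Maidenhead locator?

Longitude subsquare n = 13; +1 → 14 = o.
Latitude subsquare p = 15; −1 → 14 = o.

EO97oo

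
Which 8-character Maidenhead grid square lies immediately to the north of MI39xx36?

Latitude extended square 6; +1 → 7.
The longitude characters are unchanged.

MI39xx37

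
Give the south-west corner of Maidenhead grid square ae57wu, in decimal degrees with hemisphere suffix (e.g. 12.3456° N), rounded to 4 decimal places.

Field A=0, E=4: +0·20° lon, +4·10° lat → SW at lon -180°, lat -50°.
Square 5, 7: +5·2° lon, +7·1° lat → SW at lon -170°, lat -43°.
Subsquare w=22, u=20: +22·0.0833333° lon, +20·0.0416667° lat → SW at lon -168.167°, lat -42.1667°.
latitude 42.1667° S, longitude 168.1667° W.

42.1667° S, 168.1667° W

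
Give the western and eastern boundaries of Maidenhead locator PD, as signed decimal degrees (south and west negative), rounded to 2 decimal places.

120.00, 140.00

Field P=15, D=3: +15·20° lon, +3·10° lat → SW at lon 120°, lat -60°.
Cell spans 20° lon × 10° lat.
west 120.00, east 140.00.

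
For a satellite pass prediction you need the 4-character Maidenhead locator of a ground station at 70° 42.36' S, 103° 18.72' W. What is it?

DB89

Offset from 180°W / 90°S: lon 76.69°, lat 19.29°.
Field: lon ⌊76.69/20⌋ = 3 → D; lat ⌊19.29/10⌋ = 1 → B.
Square: lon ⌊16.69/2⌋ = 8; lat ⌊9.29/1⌋ = 9.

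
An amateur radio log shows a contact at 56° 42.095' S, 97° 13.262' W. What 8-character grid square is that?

Offset from 180°W / 90°S: lon 82.77897°, lat 33.29842°.
Field: 82.77897/20 → 4 → E, 33.29842/10 → 3 → D; chars ED.
Square: 2.77897/2 → 1, 3.29842/1 → 3; chars 13.
Subsquare: 0.77897/0.0833333 → 9 → j, 0.29842/0.0416667 → 7 → h; chars jh.
Extended square: 0.02897/0.00833333 → 3, 0.00675/0.00416667 → 1; chars 31.

ED13jh31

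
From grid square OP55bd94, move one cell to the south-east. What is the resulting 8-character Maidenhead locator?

OP55cd03

Longitude extended square 9; +1 → 10, wraps to 0, carry into subsquare.
Longitude subsquare b = 1; +1 → 2 = c.
Latitude extended square 4; −1 → 3.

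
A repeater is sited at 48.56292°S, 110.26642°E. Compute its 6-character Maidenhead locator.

OE51dk

Shift to the Maidenhead origin (180°W, 90°S): lon 290.2664, lat 41.4371.
Field: lon ⌊290.2664/20⌋ = 14 → O; lat ⌊41.4371/10⌋ = 4 → E.
Square: lon ⌊10.2664/2⌋ = 5; lat ⌊1.4371/1⌋ = 1.
Subsquare: lon ⌊0.2664/0.0833333⌋ = 3 → d; lat ⌊0.4371/0.0416667⌋ = 10 → k.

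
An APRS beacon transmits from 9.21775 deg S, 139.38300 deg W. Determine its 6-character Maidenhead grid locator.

CI00hs

Add 180° to longitude and 90° to latitude: 40.6170, 80.7823.
Field: 40.6170/20 → 2 → C, 80.7823/10 → 8 → I; chars CI.
Square: 0.6170/2 → 0, 0.7823/1 → 0; chars 00.
Subsquare: 0.6170/0.0833333 → 7 → h, 0.7823/0.0416667 → 18 → s; chars hs.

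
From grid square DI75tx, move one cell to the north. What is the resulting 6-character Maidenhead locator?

DI76ta

Latitude subsquare x = 23; +1 → 24, wraps to 0 = a, carry into square.
Latitude square 5; +1 → 6.
The longitude characters are unchanged.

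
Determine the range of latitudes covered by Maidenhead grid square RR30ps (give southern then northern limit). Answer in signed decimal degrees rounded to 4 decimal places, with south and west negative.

80.7500, 80.7917

Field R=17, R=17: +17·20° lon, +17·10° lat → SW at lon 160°, lat 80°.
Square 3, 0: +3·2° lon, +0·1° lat → SW at lon 166°, lat 80°.
Subsquare p=15, s=18: +15·0.0833333° lon, +18·0.0416667° lat → SW at lon 167.25°, lat 80.75°.
Cell spans 0.0833333° lon × 0.0416667° lat.
south 80.7500, north 80.7917.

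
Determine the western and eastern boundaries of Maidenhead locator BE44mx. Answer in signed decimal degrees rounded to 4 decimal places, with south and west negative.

Field B=1, E=4: +1·20° lon, +4·10° lat → SW at lon -160°, lat -50°.
Square 4, 4: +4·2° lon, +4·1° lat → SW at lon -152°, lat -46°.
Subsquare m=12, x=23: +12·0.0833333° lon, +23·0.0416667° lat → SW at lon -151°, lat -45.0417°.
Cell spans 0.0833333° lon × 0.0416667° lat.
west -151.0000, east -150.9167.

-151.0000, -150.9167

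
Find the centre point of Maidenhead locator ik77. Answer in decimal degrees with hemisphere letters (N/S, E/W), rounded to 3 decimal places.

Field I=8, K=10: +8·20° lon, +10·10° lat → SW at lon -20°, lat 10°.
Square 7, 7: +7·2° lon, +7·1° lat → SW at lon -6°, lat 17°.
Cell spans 2° lon × 1° lat. Centre is SW corner plus half of each.
latitude 17.500° N, longitude 5.000° W.

17.500° N, 5.000° W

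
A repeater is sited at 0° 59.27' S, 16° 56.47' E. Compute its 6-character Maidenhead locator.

Offset from 180°W / 90°S: lon 196.9412°, lat 89.0122°.
Field: lon ⌊196.9412/20⌋ = 9 → J; lat ⌊89.0122/10⌋ = 8 → I.
Square: lon ⌊16.9412/2⌋ = 8; lat ⌊9.0122/1⌋ = 9.
Subsquare: lon ⌊0.9412/0.0833333⌋ = 11 → l; lat ⌊0.0122/0.0416667⌋ = 0 → a.

JI89la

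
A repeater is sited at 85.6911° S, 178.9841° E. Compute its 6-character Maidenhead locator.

Add 180° to longitude and 90° to latitude: 358.9841, 4.3089.
Field: lon ⌊358.9841/20⌋ = 17 → R; lat ⌊4.3089/10⌋ = 0 → A.
Square: lon ⌊18.9841/2⌋ = 9; lat ⌊4.3089/1⌋ = 4.
Subsquare: lon ⌊0.9841/0.0833333⌋ = 11 → l; lat ⌊0.3089/0.0416667⌋ = 7 → h.

RA94lh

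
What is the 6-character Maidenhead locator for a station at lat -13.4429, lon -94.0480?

Offset from 180°W / 90°S: lon 85.9520°, lat 76.5571°.
Field: 85.9520/20 → 4 → E, 76.5571/10 → 7 → H; chars EH.
Square: 5.9520/2 → 2, 6.5571/1 → 6; chars 26.
Subsquare: 1.9520/0.0833333 → 23 → x, 0.5571/0.0416667 → 13 → n; chars xn.

EH26xn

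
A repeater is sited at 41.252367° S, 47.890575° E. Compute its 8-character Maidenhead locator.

Add 180° to longitude and 90° to latitude: 227.89058, 48.74763.
Field: lon ⌊227.89058/20⌋ = 11 → L; lat ⌊48.74763/10⌋ = 4 → E.
Square: lon ⌊7.89058/2⌋ = 3; lat ⌊8.74763/1⌋ = 8.
Subsquare: lon ⌊1.89058/0.0833333⌋ = 22 → w; lat ⌊0.74763/0.0416667⌋ = 17 → r.
Extended square: lon ⌊0.05724/0.00833333⌋ = 6; lat ⌊0.03930/0.00416667⌋ = 9.

LE38wr69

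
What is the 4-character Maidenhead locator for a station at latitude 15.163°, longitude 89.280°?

NK45

Shift to the Maidenhead origin (180°W, 90°S): lon 269.28, lat 105.16.
Field: lon ⌊269.28/20⌋ = 13 → N; lat ⌊105.16/10⌋ = 10 → K.
Square: lon ⌊9.28/2⌋ = 4; lat ⌊5.16/1⌋ = 5.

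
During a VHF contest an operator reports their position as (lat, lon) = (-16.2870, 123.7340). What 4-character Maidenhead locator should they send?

Shift to the Maidenhead origin (180°W, 90°S): lon 303.73, lat 73.71.
Field: 303.73/20 → 15 → P, 73.71/10 → 7 → H; chars PH.
Square: 3.73/2 → 1, 3.71/1 → 3; chars 13.

PH13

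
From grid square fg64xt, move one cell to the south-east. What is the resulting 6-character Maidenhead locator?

FG74as

Longitude subsquare x = 23; +1 → 24, wraps to 0 = a, carry into square.
Longitude square 6; +1 → 7.
Latitude subsquare t = 19; −1 → 18 = s.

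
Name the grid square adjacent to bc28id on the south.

BC28ic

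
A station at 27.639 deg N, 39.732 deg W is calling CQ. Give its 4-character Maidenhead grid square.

Offset from 180°W / 90°S: lon 140.27°, lat 117.64°.
Field (20°×10°, letters A–R): lon ⌊140.27/20⌋ = 7 → H; lat ⌊117.64/10⌋ = 11 → L.
Square (2°×1°, digits 0–9): lon ⌊0.27/2⌋ = 0; lat ⌊7.64/1⌋ = 7.

HL07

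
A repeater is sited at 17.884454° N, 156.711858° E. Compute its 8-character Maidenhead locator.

QK87iv52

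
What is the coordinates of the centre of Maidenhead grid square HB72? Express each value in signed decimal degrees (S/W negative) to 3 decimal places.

Field H=7, B=1: +7·20° lon, +1·10° lat → SW at lon -40°, lat -80°.
Square 7, 2: +7·2° lon, +2·1° lat → SW at lon -26°, lat -78°.
Cell spans 2° lon × 1° lat. Centre is SW corner plus half of each.
latitude -77.500, longitude -25.000.

-77.500, -25.000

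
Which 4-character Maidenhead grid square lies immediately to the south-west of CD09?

Longitude square 0; −1 → -1, wraps to 9, carry into field.
Longitude field C = 2; −1 → 1 = B.
Latitude square 9; −1 → 8.

BD98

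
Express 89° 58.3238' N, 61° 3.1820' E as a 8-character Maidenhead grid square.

MR09mx63

Shift to the Maidenhead origin (180°W, 90°S): lon 241.05303, lat 179.97206.
Field: lon ⌊241.05303/20⌋ = 12 → M; lat ⌊179.97206/10⌋ = 17 → R.
Square: lon ⌊1.05303/2⌋ = 0; lat ⌊9.97206/1⌋ = 9.
Subsquare: lon ⌊1.05303/0.0833333⌋ = 12 → m; lat ⌊0.97206/0.0416667⌋ = 23 → x.
Extended square: lon ⌊0.05303/0.00833333⌋ = 6; lat ⌊0.01373/0.00416667⌋ = 3.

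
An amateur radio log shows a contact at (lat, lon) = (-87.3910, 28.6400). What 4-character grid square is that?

Add 180° to longitude and 90° to latitude: 208.64, 2.61.
Field (20°×10°, letters A–R): lon ⌊208.64/20⌋ = 10 → K; lat ⌊2.61/10⌋ = 0 → A.
Square (2°×1°, digits 0–9): lon ⌊8.64/2⌋ = 4; lat ⌊2.61/1⌋ = 2.

KA42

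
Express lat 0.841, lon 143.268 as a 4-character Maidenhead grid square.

QJ10

Add 180° to longitude and 90° to latitude: 323.27, 90.84.
Field: 323.27/20 → 16 → Q, 90.84/10 → 9 → J; chars QJ.
Square: 3.27/2 → 1, 0.84/1 → 0; chars 10.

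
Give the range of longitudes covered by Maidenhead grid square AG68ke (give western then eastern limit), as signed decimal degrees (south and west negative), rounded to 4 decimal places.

-167.1667, -167.0833

Field A=0, G=6: +0·20° lon, +6·10° lat → SW at lon -180°, lat -30°.
Square 6, 8: +6·2° lon, +8·1° lat → SW at lon -168°, lat -22°.
Subsquare k=10, e=4: +10·0.0833333° lon, +4·0.0416667° lat → SW at lon -167.167°, lat -21.8333°.
Cell spans 0.0833333° lon × 0.0416667° lat.
west -167.1667, east -167.0833.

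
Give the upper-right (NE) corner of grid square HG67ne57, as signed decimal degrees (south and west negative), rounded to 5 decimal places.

-22.80000, -26.86667

Field H=7, G=6: +7·20° lon, +6·10° lat → SW at lon -40°, lat -30°.
Square 6, 7: +6·2° lon, +7·1° lat → SW at lon -28°, lat -23°.
Subsquare n=13, e=4: +13·0.0833333° lon, +4·0.0416667° lat → SW at lon -26.9167°, lat -22.8333°.
Extended square 5, 7: +5·0.00833333° lon, +7·0.00416667° lat → SW at lon -26.875°, lat -22.8042°.
Cell spans 0.00833333° lon × 0.00416667° lat. NE corner is SW corner plus one full cell.
latitude -22.80000, longitude -26.86667.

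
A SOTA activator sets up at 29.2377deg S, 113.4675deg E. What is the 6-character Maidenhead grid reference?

Offset from 180°W / 90°S: lon 293.4675°, lat 60.7623°.
Field (20°×10°, letters A–R): lon ⌊293.4675/20⌋ = 14 → O; lat ⌊60.7623/10⌋ = 6 → G.
Square (2°×1°, digits 0–9): lon ⌊13.4675/2⌋ = 6; lat ⌊0.7623/1⌋ = 0.
Subsquare (5′×2.5′, letters a–x): lon ⌊1.4675/0.0833333⌋ = 17 → r; lat ⌊0.7623/0.0416667⌋ = 18 → s.

OG60rs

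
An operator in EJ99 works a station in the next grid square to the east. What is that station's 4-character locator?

FJ09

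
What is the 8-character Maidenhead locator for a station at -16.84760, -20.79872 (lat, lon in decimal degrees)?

HH93od46

Offset from 180°W / 90°S: lon 159.20128°, lat 73.15240°.
Field: 159.20128/20 → 7 → H, 73.15240/10 → 7 → H; chars HH.
Square: 19.20128/2 → 9, 3.15240/1 → 3; chars 93.
Subsquare: 1.20128/0.0833333 → 14 → o, 0.15240/0.0416667 → 3 → d; chars od.
Extended square: 0.03461/0.00833333 → 4, 0.02740/0.00416667 → 6; chars 46.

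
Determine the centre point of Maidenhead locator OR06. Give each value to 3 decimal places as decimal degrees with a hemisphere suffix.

86.500° N, 101.000° E

Field O=14, R=17: +14·20° lon, +17·10° lat → SW at lon 100°, lat 80°.
Square 0, 6: +0·2° lon, +6·1° lat → SW at lon 100°, lat 86°.
Cell spans 2° lon × 1° lat. Centre is SW corner plus half of each.
latitude 86.500° N, longitude 101.000° E.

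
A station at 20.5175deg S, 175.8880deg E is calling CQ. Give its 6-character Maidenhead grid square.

Offset from 180°W / 90°S: lon 355.8880°, lat 69.4825°.
Field (20°×10°, letters A–R): lon ⌊355.8880/20⌋ = 17 → R; lat ⌊69.4825/10⌋ = 6 → G.
Square (2°×1°, digits 0–9): lon ⌊15.8880/2⌋ = 7; lat ⌊9.4825/1⌋ = 9.
Subsquare (5′×2.5′, letters a–x): lon ⌊1.8880/0.0833333⌋ = 22 → w; lat ⌊0.4825/0.0416667⌋ = 11 → l.

RG79wl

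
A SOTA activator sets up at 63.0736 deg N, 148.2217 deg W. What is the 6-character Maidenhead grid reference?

BP53vb

Add 180° to longitude and 90° to latitude: 31.7783, 153.0736.
Field (20°×10°, letters A–R): lon ⌊31.7783/20⌋ = 1 → B; lat ⌊153.0736/10⌋ = 15 → P.
Square (2°×1°, digits 0–9): lon ⌊11.7783/2⌋ = 5; lat ⌊3.0736/1⌋ = 3.
Subsquare (5′×2.5′, letters a–x): lon ⌊1.7783/0.0833333⌋ = 21 → v; lat ⌊0.0736/0.0416667⌋ = 1 → b.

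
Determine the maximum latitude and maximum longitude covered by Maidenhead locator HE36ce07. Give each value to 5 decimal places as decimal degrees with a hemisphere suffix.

43.80000° S, 33.82500° W

Field H=7, E=4: +7·20° lon, +4·10° lat → SW at lon -40°, lat -50°.
Square 3, 6: +3·2° lon, +6·1° lat → SW at lon -34°, lat -44°.
Subsquare c=2, e=4: +2·0.0833333° lon, +4·0.0416667° lat → SW at lon -33.8333°, lat -43.8333°.
Extended square 0, 7: +0·0.00833333° lon, +7·0.00416667° lat → SW at lon -33.8333°, lat -43.8042°.
Cell spans 0.00833333° lon × 0.00416667° lat. NE corner is SW corner plus one full cell.
latitude 43.80000° S, longitude 33.82500° W.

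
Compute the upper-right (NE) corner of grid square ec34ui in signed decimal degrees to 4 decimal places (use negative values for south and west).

Field E=4, C=2: +4·20° lon, +2·10° lat → SW at lon -100°, lat -70°.
Square 3, 4: +3·2° lon, +4·1° lat → SW at lon -94°, lat -66°.
Subsquare u=20, i=8: +20·0.0833333° lon, +8·0.0416667° lat → SW at lon -92.3333°, lat -65.6667°.
Cell spans 0.0833333° lon × 0.0416667° lat. NE corner is SW corner plus one full cell.
latitude -65.6250, longitude -92.2500.

-65.6250, -92.2500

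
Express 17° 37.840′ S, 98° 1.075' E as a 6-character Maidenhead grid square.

NH92ai

Offset from 180°W / 90°S: lon 278.0179°, lat 72.3693°.
Field: 278.0179/20 → 13 → N, 72.3693/10 → 7 → H; chars NH.
Square: 18.0179/2 → 9, 2.3693/1 → 2; chars 92.
Subsquare: 0.0179/0.0833333 → 0 → a, 0.3693/0.0416667 → 8 → i; chars ai.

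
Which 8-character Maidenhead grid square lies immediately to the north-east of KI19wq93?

KI19xq04

Longitude extended square 9; +1 → 10, wraps to 0, carry into subsquare.
Longitude subsquare w = 22; +1 → 23 = x.
Latitude extended square 3; +1 → 4.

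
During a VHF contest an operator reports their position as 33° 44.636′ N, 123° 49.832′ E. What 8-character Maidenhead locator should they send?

Add 180° to longitude and 90° to latitude: 303.83053, 123.74393.
Field: 303.83053/20 → 15 → P, 123.74393/10 → 12 → M; chars PM.
Square: 3.83053/2 → 1, 3.74393/1 → 3; chars 13.
Subsquare: 1.83053/0.0833333 → 21 → v, 0.74393/0.0416667 → 17 → r; chars vr.
Extended square: 0.08053/0.00833333 → 9, 0.03560/0.00416667 → 8; chars 98.

PM13vr98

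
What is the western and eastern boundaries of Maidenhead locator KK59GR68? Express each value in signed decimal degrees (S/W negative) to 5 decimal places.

Field K=10, K=10: +10·20° lon, +10·10° lat → SW at lon 20°, lat 10°.
Square 5, 9: +5·2° lon, +9·1° lat → SW at lon 30°, lat 19°.
Subsquare g=6, r=17: +6·0.0833333° lon, +17·0.0416667° lat → SW at lon 30.5°, lat 19.7083°.
Extended square 6, 8: +6·0.00833333° lon, +8·0.00416667° lat → SW at lon 30.55°, lat 19.7417°.
Cell spans 0.00833333° lon × 0.00416667° lat.
west 30.55000, east 30.55833.

30.55000, 30.55833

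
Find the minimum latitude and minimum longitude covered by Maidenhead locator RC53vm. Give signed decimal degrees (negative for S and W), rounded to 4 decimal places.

-66.5000, 171.7500

Field R=17, C=2: +17·20° lon, +2·10° lat → SW at lon 160°, lat -70°.
Square 5, 3: +5·2° lon, +3·1° lat → SW at lon 170°, lat -67°.
Subsquare v=21, m=12: +21·0.0833333° lon, +12·0.0416667° lat → SW at lon 171.75°, lat -66.5°.
latitude -66.5000, longitude 171.7500.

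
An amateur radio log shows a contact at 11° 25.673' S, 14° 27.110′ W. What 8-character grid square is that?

IH28sn57

Add 180° to longitude and 90° to latitude: 165.54817, 78.57212.
Field: lon ⌊165.54817/20⌋ = 8 → I; lat ⌊78.57212/10⌋ = 7 → H.
Square: lon ⌊5.54817/2⌋ = 2; lat ⌊8.57212/1⌋ = 8.
Subsquare: lon ⌊1.54817/0.0833333⌋ = 18 → s; lat ⌊0.57212/0.0416667⌋ = 13 → n.
Extended square: lon ⌊0.04817/0.00833333⌋ = 5; lat ⌊0.03045/0.00416667⌋ = 7.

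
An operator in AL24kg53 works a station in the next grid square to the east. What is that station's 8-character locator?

Longitude extended square 5; +1 → 6.
The latitude characters are unchanged.

AL24kg63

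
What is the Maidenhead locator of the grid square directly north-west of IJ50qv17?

Longitude extended square 1; −1 → 0.
Latitude extended square 7; +1 → 8.

IJ50qv08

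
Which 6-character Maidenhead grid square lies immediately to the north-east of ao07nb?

AO07oc

Longitude subsquare n = 13; +1 → 14 = o.
Latitude subsquare b = 1; +1 → 2 = c.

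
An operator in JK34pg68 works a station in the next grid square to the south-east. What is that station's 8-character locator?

Longitude extended square 6; +1 → 7.
Latitude extended square 8; −1 → 7.

JK34pg77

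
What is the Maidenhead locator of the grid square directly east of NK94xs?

OK04as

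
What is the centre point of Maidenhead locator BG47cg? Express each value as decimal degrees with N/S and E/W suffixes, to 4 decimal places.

22.7292° S, 151.7917° W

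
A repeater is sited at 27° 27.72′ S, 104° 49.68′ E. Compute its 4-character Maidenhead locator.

OG22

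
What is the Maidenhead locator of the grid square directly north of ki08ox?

Latitude subsquare x = 23; +1 → 24, wraps to 0 = a, carry into square.
Latitude square 8; +1 → 9.
The longitude characters are unchanged.

KI09oa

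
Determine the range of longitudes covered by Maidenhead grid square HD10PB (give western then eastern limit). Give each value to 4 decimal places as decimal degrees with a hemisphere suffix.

36.7500° W, 36.6667° W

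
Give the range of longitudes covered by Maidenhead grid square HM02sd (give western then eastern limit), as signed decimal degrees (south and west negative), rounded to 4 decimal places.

-38.5000, -38.4167

Field H=7, M=12: +7·20° lon, +12·10° lat → SW at lon -40°, lat 30°.
Square 0, 2: +0·2° lon, +2·1° lat → SW at lon -40°, lat 32°.
Subsquare s=18, d=3: +18·0.0833333° lon, +3·0.0416667° lat → SW at lon -38.5°, lat 32.125°.
Cell spans 0.0833333° lon × 0.0416667° lat.
west -38.5000, east -38.4167.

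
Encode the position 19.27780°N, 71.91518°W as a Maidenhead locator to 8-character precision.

Offset from 180°W / 90°S: lon 108.08482°, lat 109.27780°.
Field: 108.08482/20 → 5 → F, 109.27780/10 → 10 → K; chars FK.
Square: 8.08482/2 → 4, 9.27780/1 → 9; chars 49.
Subsquare: 0.08482/0.0833333 → 1 → b, 0.27780/0.0416667 → 6 → g; chars bg.
Extended square: 0.00149/0.00833333 → 0, 0.02780/0.00416667 → 6; chars 06.

FK49bg06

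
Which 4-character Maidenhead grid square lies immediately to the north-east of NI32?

NI43

Longitude square 3; +1 → 4.
Latitude square 2; +1 → 3.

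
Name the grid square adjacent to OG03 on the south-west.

Longitude square 0; −1 → -1, wraps to 9, carry into field.
Longitude field O = 14; −1 → 13 = N.
Latitude square 3; −1 → 2.

NG92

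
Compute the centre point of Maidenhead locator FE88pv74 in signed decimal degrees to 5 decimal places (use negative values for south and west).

Field F=5, E=4: +5·20° lon, +4·10° lat → SW at lon -80°, lat -50°.
Square 8, 8: +8·2° lon, +8·1° lat → SW at lon -64°, lat -42°.
Subsquare p=15, v=21: +15·0.0833333° lon, +21·0.0416667° lat → SW at lon -62.75°, lat -41.125°.
Extended square 7, 4: +7·0.00833333° lon, +4·0.00416667° lat → SW at lon -62.6917°, lat -41.1083°.
Cell spans 0.00833333° lon × 0.00416667° lat. Centre is SW corner plus half of each.
latitude -41.10625, longitude -62.68750.

-41.10625, -62.68750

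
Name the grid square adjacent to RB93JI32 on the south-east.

RB93ji41

Longitude extended square 3; +1 → 4.
Latitude extended square 2; −1 → 1.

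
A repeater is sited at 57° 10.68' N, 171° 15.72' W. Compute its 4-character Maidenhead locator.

AO47

Add 180° to longitude and 90° to latitude: 8.74, 147.18.
Field (20°×10°, letters A–R): lon ⌊8.74/20⌋ = 0 → A; lat ⌊147.18/10⌋ = 14 → O.
Square (2°×1°, digits 0–9): lon ⌊8.74/2⌋ = 4; lat ⌊7.18/1⌋ = 7.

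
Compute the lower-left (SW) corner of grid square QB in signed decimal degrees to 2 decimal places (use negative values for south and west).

-80.00, 140.00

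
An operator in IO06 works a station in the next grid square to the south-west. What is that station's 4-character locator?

HO95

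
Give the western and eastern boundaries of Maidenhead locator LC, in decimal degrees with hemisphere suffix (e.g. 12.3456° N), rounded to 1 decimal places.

40.0° E, 60.0° E

Field L=11, C=2: +11·20° lon, +2·10° lat → SW at lon 40°, lat -70°.
Cell spans 20° lon × 10° lat.
west 40.0° E, east 60.0° E.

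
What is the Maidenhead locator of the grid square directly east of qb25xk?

QB35ak

Longitude subsquare x = 23; +1 → 24, wraps to 0 = a, carry into square.
Longitude square 2; +1 → 3.
The latitude characters are unchanged.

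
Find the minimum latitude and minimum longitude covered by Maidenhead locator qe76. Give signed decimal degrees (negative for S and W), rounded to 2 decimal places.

-44.00, 154.00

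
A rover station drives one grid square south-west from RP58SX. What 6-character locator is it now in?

Longitude subsquare s = 18; −1 → 17 = r.
Latitude subsquare x = 23; −1 → 22 = w.

RP58rw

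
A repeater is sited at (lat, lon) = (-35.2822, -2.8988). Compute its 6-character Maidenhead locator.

IF84nr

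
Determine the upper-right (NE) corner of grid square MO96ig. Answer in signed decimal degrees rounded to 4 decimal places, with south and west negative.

56.2917, 78.7500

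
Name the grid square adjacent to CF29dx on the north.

Latitude subsquare x = 23; +1 → 24, wraps to 0 = a, carry into square.
Latitude square 9; +1 → 10, wraps to 0, carry into field.
Latitude field F = 5; +1 → 6 = G.
The longitude characters are unchanged.

CG20da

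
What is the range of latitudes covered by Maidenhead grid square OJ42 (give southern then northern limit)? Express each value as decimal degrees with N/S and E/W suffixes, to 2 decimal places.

Field O=14, J=9: +14·20° lon, +9·10° lat → SW at lon 100°, lat 0°.
Square 4, 2: +4·2° lon, +2·1° lat → SW at lon 108°, lat 2°.
Cell spans 2° lon × 1° lat.
south 2.00° N, north 3.00° N.

2.00° N, 3.00° N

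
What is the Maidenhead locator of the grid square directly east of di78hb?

DI78ib

Longitude subsquare h = 7; +1 → 8 = i.
The latitude characters are unchanged.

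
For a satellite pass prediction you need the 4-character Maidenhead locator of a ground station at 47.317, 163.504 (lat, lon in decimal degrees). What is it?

RN17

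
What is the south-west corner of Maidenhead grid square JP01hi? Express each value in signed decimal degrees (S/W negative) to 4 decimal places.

61.3333, 0.5833

Field J=9, P=15: +9·20° lon, +15·10° lat → SW at lon 0°, lat 60°.
Square 0, 1: +0·2° lon, +1·1° lat → SW at lon 0°, lat 61°.
Subsquare h=7, i=8: +7·0.0833333° lon, +8·0.0416667° lat → SW at lon 0.583333°, lat 61.3333°.
latitude 61.3333, longitude 0.5833.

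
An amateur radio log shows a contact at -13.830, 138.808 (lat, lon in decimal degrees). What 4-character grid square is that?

Add 180° to longitude and 90° to latitude: 318.81, 76.17.
Field: 318.81/20 → 15 → P, 76.17/10 → 7 → H; chars PH.
Square: 18.81/2 → 9, 6.17/1 → 6; chars 96.

PH96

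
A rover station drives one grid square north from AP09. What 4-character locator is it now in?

Latitude square 9; +1 → 10, wraps to 0, carry into field.
Latitude field P = 15; +1 → 16 = Q.
The longitude characters are unchanged.

AQ00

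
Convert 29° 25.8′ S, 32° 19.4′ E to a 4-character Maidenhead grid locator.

KG60

Offset from 180°W / 90°S: lon 212.32°, lat 60.57°.
Field: lon ⌊212.32/20⌋ = 10 → K; lat ⌊60.57/10⌋ = 6 → G.
Square: lon ⌊12.32/2⌋ = 6; lat ⌊0.57/1⌋ = 0.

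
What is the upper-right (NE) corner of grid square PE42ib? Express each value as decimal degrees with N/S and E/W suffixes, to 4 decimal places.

47.9167° S, 128.7500° E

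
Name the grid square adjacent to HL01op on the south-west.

Longitude subsquare o = 14; −1 → 13 = n.
Latitude subsquare p = 15; −1 → 14 = o.

HL01no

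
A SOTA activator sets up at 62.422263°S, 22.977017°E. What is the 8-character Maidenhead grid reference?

KC17ln78

Offset from 180°W / 90°S: lon 202.97702°, lat 27.57774°.
Field: lon ⌊202.97702/20⌋ = 10 → K; lat ⌊27.57774/10⌋ = 2 → C.
Square: lon ⌊2.97702/2⌋ = 1; lat ⌊7.57774/1⌋ = 7.
Subsquare: lon ⌊0.97702/0.0833333⌋ = 11 → l; lat ⌊0.57774/0.0416667⌋ = 13 → n.
Extended square: lon ⌊0.06035/0.00833333⌋ = 7; lat ⌊0.03607/0.00416667⌋ = 8.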